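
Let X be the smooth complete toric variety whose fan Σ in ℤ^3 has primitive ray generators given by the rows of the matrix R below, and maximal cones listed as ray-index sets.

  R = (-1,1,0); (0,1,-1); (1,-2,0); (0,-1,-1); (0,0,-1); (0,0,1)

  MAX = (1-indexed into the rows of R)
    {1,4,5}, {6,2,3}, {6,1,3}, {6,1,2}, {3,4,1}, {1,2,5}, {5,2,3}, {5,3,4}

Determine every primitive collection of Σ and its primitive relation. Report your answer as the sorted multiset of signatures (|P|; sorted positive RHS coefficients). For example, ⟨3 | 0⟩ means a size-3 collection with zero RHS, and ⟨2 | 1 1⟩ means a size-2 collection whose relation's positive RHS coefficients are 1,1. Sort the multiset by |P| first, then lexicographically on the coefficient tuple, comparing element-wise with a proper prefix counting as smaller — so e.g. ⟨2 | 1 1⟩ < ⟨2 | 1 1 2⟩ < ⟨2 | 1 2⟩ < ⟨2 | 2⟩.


5 collections generate NE(X_Σ); each relation:

  {5,6}:  v_{5} + v_{6} = 0 — sig = ⟨2 | 0⟩
  {4,6}:  v_{4} + v_{6} = v_{1} + v_{3} — sig = ⟨2 | 1 1⟩
  {2,4}:  v_{2} + v_{4} = 2·v_{5} — sig = ⟨2 | 2⟩
  {1,2,3}:  v_{1} + v_{2} + v_{3} = v_{5} — sig = ⟨3 | 1⟩
  {1,3,5}:  v_{1} + v_{3} + v_{5} = v_{4} — sig = ⟨3 | 1⟩

Hence PRS(X_Σ) =
[⟨2 | 0⟩, ⟨2 | 1 1⟩, ⟨2 | 2⟩, ⟨3 | 1⟩, ⟨3 | 1⟩]


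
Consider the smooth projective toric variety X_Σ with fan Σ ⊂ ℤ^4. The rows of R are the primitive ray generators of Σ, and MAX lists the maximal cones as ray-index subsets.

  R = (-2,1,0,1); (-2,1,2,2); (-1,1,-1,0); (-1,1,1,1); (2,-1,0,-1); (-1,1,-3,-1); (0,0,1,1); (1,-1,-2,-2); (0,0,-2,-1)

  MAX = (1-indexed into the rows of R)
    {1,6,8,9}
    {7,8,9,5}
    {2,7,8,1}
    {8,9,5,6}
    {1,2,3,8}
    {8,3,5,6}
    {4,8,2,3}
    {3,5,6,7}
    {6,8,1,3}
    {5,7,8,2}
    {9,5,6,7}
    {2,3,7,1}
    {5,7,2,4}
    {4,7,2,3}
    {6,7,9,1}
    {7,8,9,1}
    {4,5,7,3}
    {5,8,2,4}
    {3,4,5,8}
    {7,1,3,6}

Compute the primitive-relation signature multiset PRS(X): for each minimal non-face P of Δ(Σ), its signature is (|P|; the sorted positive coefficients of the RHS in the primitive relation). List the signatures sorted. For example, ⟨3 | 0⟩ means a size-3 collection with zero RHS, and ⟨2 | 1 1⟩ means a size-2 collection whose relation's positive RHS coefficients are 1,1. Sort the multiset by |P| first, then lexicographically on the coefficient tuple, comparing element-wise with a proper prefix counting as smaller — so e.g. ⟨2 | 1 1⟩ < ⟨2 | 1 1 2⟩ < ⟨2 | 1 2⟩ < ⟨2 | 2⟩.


Primitive collections (11):

  • {1,5}:  v_{1} + v_{5} = 0  ⟹  sig = ⟨2 | 0⟩
  • {2,9}:  v_{2} + v_{9} = v_{1}  ⟹  sig = ⟨2 | 1⟩
  • {3,9}:  v_{3} + v_{9} = v_{6}  ⟹  sig = ⟨2 | 1⟩
  • {4,9}:  v_{4} + v_{9} = v_{3}  ⟹  sig = ⟨2 | 1⟩
  • {1,4}:  v_{1} + v_{4} = v_{2} + v_{3}  ⟹  sig = ⟨2 | 1 1⟩
  • {2,6}:  v_{2} + v_{6} = v_{1} + v_{3}  ⟹  sig = ⟨2 | 1 1⟩
  • {4,6}:  v_{4} + v_{6} = 2·v_{3}  ⟹  sig = ⟨2 | 2⟩
  • {4,7,8}:  v_{4} + v_{7} + v_{8} = 0  ⟹  sig = ⟨3 | 0⟩
  • {2,3,5}:  v_{2} + v_{3} + v_{5} = v_{4}  ⟹  sig = ⟨3 | 1⟩
  • {3,7,8}:  v_{3} + v_{7} + v_{8} = v_{9}  ⟹  sig = ⟨3 | 1⟩
  • {6,7,8}:  v_{6} + v_{7} + v_{8} = 2·v_{9}  ⟹  sig = ⟨3 | 2⟩

Hence PRS(X_Σ) =
[⟨2 | 0⟩, ⟨2 | 1⟩, ⟨2 | 1⟩, ⟨2 | 1⟩, ⟨2 | 1 1⟩, ⟨2 | 1 1⟩, ⟨2 | 2⟩, ⟨3 | 0⟩, ⟨3 | 1⟩, ⟨3 | 1⟩, ⟨3 | 2⟩]


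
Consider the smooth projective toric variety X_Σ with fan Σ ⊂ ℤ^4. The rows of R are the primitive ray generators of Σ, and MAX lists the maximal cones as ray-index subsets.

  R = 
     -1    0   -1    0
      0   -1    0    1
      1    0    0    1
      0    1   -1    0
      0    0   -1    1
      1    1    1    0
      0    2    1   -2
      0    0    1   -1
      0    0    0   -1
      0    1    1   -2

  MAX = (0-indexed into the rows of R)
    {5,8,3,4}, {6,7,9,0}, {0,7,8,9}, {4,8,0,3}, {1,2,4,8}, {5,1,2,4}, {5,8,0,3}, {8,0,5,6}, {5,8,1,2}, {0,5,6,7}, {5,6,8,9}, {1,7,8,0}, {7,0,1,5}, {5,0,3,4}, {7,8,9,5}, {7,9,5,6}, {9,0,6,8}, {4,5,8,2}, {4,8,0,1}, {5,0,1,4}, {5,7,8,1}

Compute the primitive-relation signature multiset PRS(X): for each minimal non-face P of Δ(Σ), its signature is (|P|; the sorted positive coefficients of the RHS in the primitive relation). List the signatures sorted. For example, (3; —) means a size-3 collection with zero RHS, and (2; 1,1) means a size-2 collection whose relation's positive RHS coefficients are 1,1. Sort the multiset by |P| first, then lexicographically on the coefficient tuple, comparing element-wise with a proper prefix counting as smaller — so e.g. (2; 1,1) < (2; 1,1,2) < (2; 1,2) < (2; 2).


Primitive collections (20):

  {4,7}:  v_{4} + v_{7} = 0  ⟹  sig = (2; —)
  {0,2}:  v_{0} + v_{2} = v_{4}  ⟹  sig = (2; 1)
  {1,3}:  v_{1} + v_{3} = v_{4}  ⟹  sig = (2; 1)
  {1,9}:  v_{1} + v_{9} = v_{7}  ⟹  sig = (2; 1)
  {2,9}:  v_{2} + v_{9} = v_{5} + v_{8}  ⟹  sig = (2; 1,1)
  {1,6}:  v_{1} + v_{6} = v_{0} + v_{5} + v_{7}  ⟹  sig = (2; 1,1,1)
  {2,7}:  v_{2} + v_{7} = v_{1} + v_{5} + v_{8}  ⟹  sig = (2; 1,1,1)
  {3,7}:  v_{3} + v_{7} = v_{0} + v_{5} + v_{8}  ⟹  sig = (2; 1,1,1)
  {4,9}:  v_{4} + v_{9} = v_{0} + v_{5} + v_{8}  ⟹  sig = (2; 1,1,1)
  {2,3}:  v_{2} + v_{3} = 2·v_{4} + v_{5} + v_{8}  ⟹  sig = (2; 1,1,2)
  {2,6}:  v_{2} + v_{6} = v_{0} + 2·v_{5} + v_{8}  ⟹  sig = (2; 1,1,2)
  {4,6}:  v_{4} + v_{6} = 2·v_{0} + 2·v_{5} + v_{8}  ⟹  sig = (2; 1,2,2)
  {3,9}:  v_{3} + v_{9} = 2·v_{0} + 2·v_{5} + 2·v_{8}  ⟹  sig = (2; 2,2,2)
  {3,6}:  v_{3} + v_{6} = 3·v_{0} + 3·v_{5} + 2·v_{8}  ⟹  sig = (2; 2,3,3)
  {0,5,9}:  v_{0} + v_{5} + v_{9} = v_{6}  ⟹  sig = (3; 1)
  {6,7,8}:  v_{6} + v_{7} + v_{8} = 2·v_{9}  ⟹  sig = (3; 2)
  {0,1,5,8}:  v_{0} + v_{1} + v_{5} + v_{8} = 0  ⟹  sig = (4; —)
  {0,4,5,8}:  v_{0} + v_{4} + v_{5} + v_{8} = v_{3}  ⟹  sig = (4; 1)
  {0,5,7,8}:  v_{0} + v_{5} + v_{7} + v_{8} = v_{9}  ⟹  sig = (4; 1)
  {1,4,5,8}:  v_{1} + v_{4} + v_{5} + v_{8} = v_{2}  ⟹  sig = (4; 1)

Signatures (|P|; sorted positive RHS coefficients), sorted:
{ (2; —),  (2; 1) ×3,  (2; 1,1),  (2; 1,1,1) ×4,  (2; 1,1,2) ×2,  (2; 1,2,2),  (2; 2,2,2),  (2; 2,3,3),  (3; 1),  (3; 2),  (4; —),  (4; 1) ×3 }


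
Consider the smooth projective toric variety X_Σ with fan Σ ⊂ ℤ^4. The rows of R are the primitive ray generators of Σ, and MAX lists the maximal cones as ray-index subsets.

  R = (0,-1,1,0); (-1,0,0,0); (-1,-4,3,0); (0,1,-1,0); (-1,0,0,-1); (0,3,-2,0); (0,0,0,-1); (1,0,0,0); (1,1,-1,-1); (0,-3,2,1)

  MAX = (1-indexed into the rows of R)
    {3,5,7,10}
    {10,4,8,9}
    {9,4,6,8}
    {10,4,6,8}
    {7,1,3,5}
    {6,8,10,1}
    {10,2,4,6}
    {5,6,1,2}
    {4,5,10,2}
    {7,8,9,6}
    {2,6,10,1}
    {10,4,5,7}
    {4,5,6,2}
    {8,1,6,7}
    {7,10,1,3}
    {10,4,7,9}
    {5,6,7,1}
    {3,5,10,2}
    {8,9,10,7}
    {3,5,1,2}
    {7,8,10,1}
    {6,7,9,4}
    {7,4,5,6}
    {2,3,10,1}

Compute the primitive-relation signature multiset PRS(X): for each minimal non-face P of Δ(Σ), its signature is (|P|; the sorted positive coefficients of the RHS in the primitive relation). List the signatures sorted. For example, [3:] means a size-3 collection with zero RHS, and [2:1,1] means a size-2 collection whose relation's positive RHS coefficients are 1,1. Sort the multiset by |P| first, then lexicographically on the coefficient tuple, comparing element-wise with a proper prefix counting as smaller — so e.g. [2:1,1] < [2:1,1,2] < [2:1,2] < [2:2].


Primitive collections (16):

  {1,4}:  v_{1} + v_{4} = 0  ⟹  sig = [2:]
  {2,8}:  v_{2} + v_{8} = 0  ⟹  sig = [2:]
  {2,7}:  v_{2} + v_{7} = v_{5}  ⟹  sig = [2:1]
  {5,8}:  v_{5} + v_{8} = v_{7}  ⟹  sig = [2:1]
  {1,9}:  v_{1} + v_{9} = v_{7} + v_{8}  ⟹  sig = [2:1,1]
  {2,9}:  v_{2} + v_{9} = v_{4} + v_{7}  ⟹  sig = [2:1,1]
  {3,4}:  v_{3} + v_{4} = v_{5} + v_{10}  ⟹  sig = [2:1,1]
  {3,6}:  v_{3} + v_{6} = v_{1} + v_{2}  ⟹  sig = [2:1,1]
  {3,8}:  v_{3} + v_{8} = v_{1} + v_{7} + v_{10}  ⟹  sig = [2:1,1,1]
  {3,9}:  v_{3} + v_{9} = 2·v_{7} + v_{10}  ⟹  sig = [2:1,2]
  {5,9}:  v_{5} + v_{9} = v_{4} + 2·v_{7}  ⟹  sig = [2:1,2]
  {6,7,10}:  v_{6} + v_{7} + v_{10} = 0  ⟹  sig = [3:]
  {1,5,10}:  v_{1} + v_{5} + v_{10} = v_{3}  ⟹  sig = [3:1]
  {4,7,8}:  v_{4} + v_{7} + v_{8} = v_{9}  ⟹  sig = [3:1]
  {5,6,10}:  v_{5} + v_{6} + v_{10} = v_{2}  ⟹  sig = [3:1]
  {6,9,10}:  v_{6} + v_{9} + v_{10} = v_{4} + v_{8}  ⟹  sig = [3:1,1]

Sorted signature multiset PRS(X):
    |P|=2: 11 collections, coeffs (), (), (1), (1), (1,1), (1,1), (1,1), (1,1), (1,1,1), (1,2), (1,2)
    |P|=3: 5 collections, coeffs (), (1), (1), (1), (1,1)


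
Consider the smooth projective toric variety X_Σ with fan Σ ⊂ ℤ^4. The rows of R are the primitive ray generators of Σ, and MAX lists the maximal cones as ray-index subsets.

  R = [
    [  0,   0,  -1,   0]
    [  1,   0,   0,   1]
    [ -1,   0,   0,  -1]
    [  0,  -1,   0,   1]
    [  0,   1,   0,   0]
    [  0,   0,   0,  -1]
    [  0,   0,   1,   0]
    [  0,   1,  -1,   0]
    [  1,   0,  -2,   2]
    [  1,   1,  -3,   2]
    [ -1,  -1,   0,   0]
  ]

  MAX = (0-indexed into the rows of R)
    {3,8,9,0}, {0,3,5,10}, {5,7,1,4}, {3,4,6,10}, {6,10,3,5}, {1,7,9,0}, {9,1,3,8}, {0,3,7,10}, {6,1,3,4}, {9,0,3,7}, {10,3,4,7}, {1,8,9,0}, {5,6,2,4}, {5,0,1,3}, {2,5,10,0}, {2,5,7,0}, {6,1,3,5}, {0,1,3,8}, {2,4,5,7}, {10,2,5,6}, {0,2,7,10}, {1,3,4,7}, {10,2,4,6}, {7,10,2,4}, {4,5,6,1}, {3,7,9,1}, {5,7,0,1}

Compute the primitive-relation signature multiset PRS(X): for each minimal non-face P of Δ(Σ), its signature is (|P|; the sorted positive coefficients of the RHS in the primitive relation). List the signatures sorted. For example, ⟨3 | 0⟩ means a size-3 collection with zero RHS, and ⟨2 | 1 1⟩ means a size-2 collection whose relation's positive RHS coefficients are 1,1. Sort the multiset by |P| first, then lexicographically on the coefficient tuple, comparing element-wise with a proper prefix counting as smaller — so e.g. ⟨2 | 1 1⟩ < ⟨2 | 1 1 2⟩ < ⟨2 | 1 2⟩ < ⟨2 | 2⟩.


Σ has 23 primitive collections:

  {0,6}:  v_{0} + v_{6} = 0  →  sig = ⟨2 | 0⟩
  {1,2}:  v_{1} + v_{2} = 0  →  sig = ⟨2 | 0⟩
  {0,4}:  v_{0} + v_{4} = v_{7}  →  sig = ⟨2 | 1⟩
  {1,10}:  v_{1} + v_{10} = v_{3}  →  sig = ⟨2 | 1⟩
  {2,3}:  v_{2} + v_{3} = v_{10}  →  sig = ⟨2 | 1⟩
  {6,7}:  v_{6} + v_{7} = v_{4}  →  sig = ⟨2 | 1⟩
  {7,8}:  v_{7} + v_{8} = v_{9}  →  sig = ⟨2 | 1⟩
  {2,8}:  v_{2} + v_{8} = v_{0} + v_{3} + v_{7}  →  sig = ⟨2 | 1 1 1⟩
  {6,8}:  v_{6} + v_{8} = v_{1} + v_{3} + v_{7}  →  sig = ⟨2 | 1 1 1⟩
  {2,9}:  v_{2} + v_{9} = v_{0} + v_{3} + 2·v_{7}  →  sig = ⟨2 | 1 1 2⟩
  {4,8}:  v_{4} + v_{8} = v_{1} + v_{3} + 2·v_{7}  →  sig = ⟨2 | 1 1 2⟩
  {5,9}:  v_{5} + v_{9} = 2·v_{0} + v_{1} + v_{7}  →  sig = ⟨2 | 1 1 2⟩
  {6,9}:  v_{6} + v_{9} = v_{1} + v_{3} + 2·v_{7}  →  sig = ⟨2 | 1 1 2⟩
  {8,10}:  v_{8} + v_{10} = v_{0} + 2·v_{3} + v_{7}  →  sig = ⟨2 | 1 1 2⟩
  {4,9}:  v_{4} + v_{9} = v_{1} + v_{3} + 3·v_{7}  →  sig = ⟨2 | 1 1 3⟩
  {5,8}:  v_{5} + v_{8} = 2·v_{0} + v_{1}  →  sig = ⟨2 | 1 2⟩
  {9,10}:  v_{9} + v_{10} = v_{0} + 2·v_{3} + 2·v_{7}  →  sig = ⟨2 | 1 2 2⟩
  {3,4,5}:  v_{3} + v_{4} + v_{5} = 0  →  sig = ⟨3 | 0⟩
  {3,5,7}:  v_{3} + v_{5} + v_{7} = v_{0}  →  sig = ⟨3 | 1⟩
  {4,5,10}:  v_{4} + v_{5} + v_{10} = v_{2}  →  sig = ⟨3 | 1⟩
  {5,7,10}:  v_{5} + v_{7} + v_{10} = v_{0} + v_{2}  →  sig = ⟨3 | 1 1⟩
  {0,1,3,7}:  v_{0} + v_{1} + v_{3} + v_{7} = v_{8}  →  sig = ⟨4 | 1⟩
  {0,1,3,9}:  v_{0} + v_{1} + v_{3} + v_{9} = 2·v_{8}  →  sig = ⟨4 | 2⟩

Hence PRS(X_Σ) =
    ⟨2 | 0⟩
    ⟨2 | 0⟩
    ⟨2 | 1⟩
    ⟨2 | 1⟩
    ⟨2 | 1⟩
    ⟨2 | 1⟩
    ⟨2 | 1⟩
    ⟨2 | 1 1 1⟩
    ⟨2 | 1 1 1⟩
    ⟨2 | 1 1 2⟩
    ⟨2 | 1 1 2⟩
    ⟨2 | 1 1 2⟩
    ⟨2 | 1 1 2⟩
    ⟨2 | 1 1 2⟩
    ⟨2 | 1 1 3⟩
    ⟨2 | 1 2⟩
    ⟨2 | 1 2 2⟩
    ⟨3 | 0⟩
    ⟨3 | 1⟩
    ⟨3 | 1⟩
    ⟨3 | 1 1⟩
    ⟨4 | 1⟩
    ⟨4 | 2⟩


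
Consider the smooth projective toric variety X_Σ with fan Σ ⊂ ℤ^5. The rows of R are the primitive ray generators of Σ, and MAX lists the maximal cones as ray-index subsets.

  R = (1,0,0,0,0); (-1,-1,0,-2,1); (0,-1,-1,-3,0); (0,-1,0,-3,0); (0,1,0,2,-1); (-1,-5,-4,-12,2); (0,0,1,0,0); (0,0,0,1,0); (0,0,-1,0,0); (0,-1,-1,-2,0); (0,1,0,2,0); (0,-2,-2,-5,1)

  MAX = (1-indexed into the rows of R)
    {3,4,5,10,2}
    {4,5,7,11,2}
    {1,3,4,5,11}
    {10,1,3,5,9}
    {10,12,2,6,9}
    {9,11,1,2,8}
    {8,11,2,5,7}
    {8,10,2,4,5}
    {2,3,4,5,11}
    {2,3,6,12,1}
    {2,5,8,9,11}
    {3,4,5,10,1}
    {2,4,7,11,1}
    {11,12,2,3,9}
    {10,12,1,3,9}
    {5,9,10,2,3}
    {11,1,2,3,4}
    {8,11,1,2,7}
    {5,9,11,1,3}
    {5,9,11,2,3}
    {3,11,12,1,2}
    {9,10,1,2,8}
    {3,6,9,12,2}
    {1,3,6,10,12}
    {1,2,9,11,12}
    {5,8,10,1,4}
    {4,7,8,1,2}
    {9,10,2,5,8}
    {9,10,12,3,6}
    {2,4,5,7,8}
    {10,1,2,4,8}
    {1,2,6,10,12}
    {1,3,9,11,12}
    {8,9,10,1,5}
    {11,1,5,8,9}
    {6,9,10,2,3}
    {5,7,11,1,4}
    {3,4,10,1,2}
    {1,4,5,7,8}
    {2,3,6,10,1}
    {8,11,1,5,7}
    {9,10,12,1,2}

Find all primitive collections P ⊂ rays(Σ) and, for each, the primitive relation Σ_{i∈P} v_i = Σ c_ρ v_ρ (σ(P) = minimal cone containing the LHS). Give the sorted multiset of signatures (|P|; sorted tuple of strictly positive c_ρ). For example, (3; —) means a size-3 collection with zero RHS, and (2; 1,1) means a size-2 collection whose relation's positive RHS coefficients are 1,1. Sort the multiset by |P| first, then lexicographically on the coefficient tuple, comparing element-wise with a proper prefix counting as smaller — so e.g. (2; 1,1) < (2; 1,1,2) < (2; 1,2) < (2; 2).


Σ has 20 primitive collections:

  • {7,9}:  v_{7} + v_{9} = 0  →  sig = (2; —)
  • {3,7}:  v_{3} + v_{7} = v_{4}  →  sig = (2; 1)
  • {3,8}:  v_{3} + v_{8} = v_{10}  →  sig = (2; 1)
  • {4,9}:  v_{4} + v_{9} = v_{3}  →  sig = (2; 1)
  • {10,11}:  v_{10} + v_{11} = v_{9}  →  sig = (2; 1)
  • {5,12}:  v_{5} + v_{12} = v_{3} + v_{9}  →  sig = (2; 1,1)
  • {7,10}:  v_{7} + v_{10} = v_{4} + v_{8}  →  sig = (2; 1,1)
  • {7,12}:  v_{7} + v_{12} = v_{1} + v_{2} + v_{3}  →  sig = (2; 1,1,1)
  • {6,11}:  v_{6} + v_{11} = v_{2} + v_{3} + v_{9} + v_{12}  →  sig = (2; 1,1,1,1)
  • {8,12}:  v_{8} + v_{12} = v_{1} + v_{2} + v_{9} + v_{10}  →  sig = (2; 1,1,1,1)
  • {5,6}:  v_{5} + v_{6} = v_{2} + 2·v_{3} + v_{9} + v_{10}  →  sig = (2; 1,1,1,2)
  • {4,12}:  v_{4} + v_{12} = v_{1} + v_{2} + 2·v_{3}  →  sig = (2; 1,1,2)
  • {6,8}:  v_{6} + v_{8} = v_{2} + 2·v_{10} + v_{12}  →  sig = (2; 1,1,2)
  • {6,7}:  v_{6} + v_{7} = v_{1} + 2·v_{2} + 2·v_{3} + v_{10}  →  sig = (2; 1,1,2,2)
  • {4,6}:  v_{4} + v_{6} = v_{1} + 2·v_{2} + 3·v_{3} + v_{10}  →  sig = (2; 1,1,2,3)
  • {1,2,5}:  v_{1} + v_{2} + v_{5} = 0  →  sig = (3; —)
  • {4,8,11}:  v_{4} + v_{8} + v_{11} = 0  →  sig = (3; —)
  • {1,6,9}:  v_{1} + v_{6} + v_{9} = v_{10} + 2·v_{12}  →  sig = (3; 1,2)
  • {1,2,3,9}:  v_{1} + v_{2} + v_{3} + v_{9} = v_{12}  →  sig = (4; 1)
  • {2,3,10,12}:  v_{2} + v_{3} + v_{10} + v_{12} = v_{6}  →  sig = (4; 1)

so the primitive-relation signature multiset is
{ (2; —),  (2; 1) ×4,  (2; 1,1) ×2,  (2; 1,1,1),  (2; 1,1,1,1) ×2,  (2; 1,1,1,2),  (2; 1,1,2) ×2,  (2; 1,1,2,2),  (2; 1,1,2,3),  (3; —) ×2,  (3; 1,2),  (4; 1) ×2 }


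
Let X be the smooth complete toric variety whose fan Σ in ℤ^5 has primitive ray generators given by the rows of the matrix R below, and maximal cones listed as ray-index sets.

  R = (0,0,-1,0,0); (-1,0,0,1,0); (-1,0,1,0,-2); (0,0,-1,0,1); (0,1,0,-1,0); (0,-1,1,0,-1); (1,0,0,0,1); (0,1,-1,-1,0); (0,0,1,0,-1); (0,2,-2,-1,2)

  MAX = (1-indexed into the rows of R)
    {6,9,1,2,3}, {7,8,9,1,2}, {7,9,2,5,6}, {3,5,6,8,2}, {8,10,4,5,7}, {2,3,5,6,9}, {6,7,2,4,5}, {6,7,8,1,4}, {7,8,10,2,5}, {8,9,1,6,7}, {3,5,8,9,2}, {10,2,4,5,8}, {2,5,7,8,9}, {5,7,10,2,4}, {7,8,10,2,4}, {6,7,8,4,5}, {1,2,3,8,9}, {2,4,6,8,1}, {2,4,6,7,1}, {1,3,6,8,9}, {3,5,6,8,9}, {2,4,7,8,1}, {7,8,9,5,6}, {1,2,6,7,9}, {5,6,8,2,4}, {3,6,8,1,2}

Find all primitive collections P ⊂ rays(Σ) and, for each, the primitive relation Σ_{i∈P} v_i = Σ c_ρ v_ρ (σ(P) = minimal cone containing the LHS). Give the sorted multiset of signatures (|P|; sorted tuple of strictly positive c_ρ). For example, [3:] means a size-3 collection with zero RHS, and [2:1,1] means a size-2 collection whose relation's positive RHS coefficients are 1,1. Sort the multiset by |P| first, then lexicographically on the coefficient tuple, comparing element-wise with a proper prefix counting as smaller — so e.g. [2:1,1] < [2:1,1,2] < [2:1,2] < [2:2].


The 11 primitive collections of Σ (r=10, n=5):

  • {4,9}:  v_{4} + v_{9} = 0  →  sig = [2:]
  • {1,5}:  v_{1} + v_{5} = v_{8}  →  sig = [2:1]
  • {3,7}:  v_{3} + v_{7} = v_{9}  →  sig = [2:1]
  • {6,10}:  v_{6} + v_{10} = v_{4} + v_{5}  →  sig = [2:1,1]
  • {3,4}:  v_{3} + v_{4} = v_{2} + v_{6} + v_{8}  →  sig = [2:1,1,1]
  • {3,10}:  v_{3} + v_{10} = v_{2} + v_{5} + v_{8}  →  sig = [2:1,1,1]
  • {9,10}:  v_{9} + v_{10} = v_{2} + v_{5} + v_{7} + v_{8}  →  sig = [2:1,1,1,1]
  • {1,10}:  v_{1} + v_{10} = v_{2} + v_{4} + v_{7} + 2·v_{8}  →  sig = [2:1,1,1,2]
  • {2,6,7,8}:  v_{2} + v_{6} + v_{7} + v_{8} = 0  →  sig = [4:]
  • {2,6,8,9}:  v_{2} + v_{6} + v_{8} + v_{9} = v_{3}  →  sig = [4:1]
  • {2,4,5,7,8}:  v_{2} + v_{4} + v_{5} + v_{7} + v_{8} = v_{10}  →  sig = [5:1]

Signatures (|P|; sorted positive RHS coefficients), sorted:
{ [2:],  [2:1] ×2,  [2:1,1],  [2:1,1,1] ×2,  [2:1,1,1,1],  [2:1,1,1,2],  [4:],  [4:1],  [5:1] }


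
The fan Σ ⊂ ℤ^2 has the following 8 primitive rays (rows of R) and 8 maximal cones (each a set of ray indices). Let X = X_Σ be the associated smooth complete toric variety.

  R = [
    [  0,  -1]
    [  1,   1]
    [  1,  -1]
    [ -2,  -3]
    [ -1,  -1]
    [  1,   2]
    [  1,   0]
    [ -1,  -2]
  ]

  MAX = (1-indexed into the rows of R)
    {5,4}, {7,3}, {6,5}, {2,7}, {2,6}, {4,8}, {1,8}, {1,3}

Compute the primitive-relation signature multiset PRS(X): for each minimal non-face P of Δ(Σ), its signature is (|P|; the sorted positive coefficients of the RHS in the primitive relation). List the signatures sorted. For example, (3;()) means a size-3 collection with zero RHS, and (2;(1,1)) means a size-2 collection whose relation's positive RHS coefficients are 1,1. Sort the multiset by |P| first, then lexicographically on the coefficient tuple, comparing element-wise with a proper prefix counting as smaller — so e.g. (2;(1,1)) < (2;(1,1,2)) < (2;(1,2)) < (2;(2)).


20 minimal non-faces of Δ(Σ) (on 8 rays):

  P = {2,5}:  v_{2} + v_{5} = 0  ⟹  sig = (2;())
  P = {6,8}:  v_{6} + v_{8} = 0  ⟹  sig = (2;())
  P = {1,2}:  v_{1} + v_{2} = v_{7}  ⟹  sig = (2;(1))
  P = {1,5}:  v_{1} + v_{5} = v_{8}  ⟹  sig = (2;(1))
  P = {1,6}:  v_{1} + v_{6} = v_{2}  ⟹  sig = (2;(1))
  P = {1,7}:  v_{1} + v_{7} = v_{3}  ⟹  sig = (2;(1))
  P = {2,4}:  v_{2} + v_{4} = v_{8}  ⟹  sig = (2;(1))
  P = {2,8}:  v_{2} + v_{8} = v_{1}  ⟹  sig = (2;(1))
  P = {4,6}:  v_{4} + v_{6} = v_{5}  ⟹  sig = (2;(1))
  P = {5,7}:  v_{5} + v_{7} = v_{1}  ⟹  sig = (2;(1))
  P = {5,8}:  v_{5} + v_{8} = v_{4}  ⟹  sig = (2;(1))
  P = {3,6}:  v_{3} + v_{6} = v_{2} + v_{7}  ⟹  sig = (2;(1,1))
  P = {4,7}:  v_{4} + v_{7} = v_{1} + v_{8}  ⟹  sig = (2;(1,1))
  P = {3,4}:  v_{3} + v_{4} = 2·v_{1} + v_{8}  ⟹  sig = (2;(1,2))
  P = {1,4}:  v_{1} + v_{4} = 2·v_{8}  ⟹  sig = (2;(2))
  P = {2,3}:  v_{2} + v_{3} = 2·v_{7}  ⟹  sig = (2;(2))
  P = {3,5}:  v_{3} + v_{5} = 2·v_{1}  ⟹  sig = (2;(2))
  P = {6,7}:  v_{6} + v_{7} = 2·v_{2}  ⟹  sig = (2;(2))
  P = {7,8}:  v_{7} + v_{8} = 2·v_{1}  ⟹  sig = (2;(2))
  P = {3,8}:  v_{3} + v_{8} = 3·v_{1}  ⟹  sig = (2;(3))

Hence PRS(X_Σ) =
    (2;())
    (2;())
    (2;(1))
    (2;(1))
    (2;(1))
    (2;(1))
    (2;(1))
    (2;(1))
    (2;(1))
    (2;(1))
    (2;(1))
    (2;(1,1))
    (2;(1,1))
    (2;(1,2))
    (2;(2))
    (2;(2))
    (2;(2))
    (2;(2))
    (2;(2))
    (2;(3))


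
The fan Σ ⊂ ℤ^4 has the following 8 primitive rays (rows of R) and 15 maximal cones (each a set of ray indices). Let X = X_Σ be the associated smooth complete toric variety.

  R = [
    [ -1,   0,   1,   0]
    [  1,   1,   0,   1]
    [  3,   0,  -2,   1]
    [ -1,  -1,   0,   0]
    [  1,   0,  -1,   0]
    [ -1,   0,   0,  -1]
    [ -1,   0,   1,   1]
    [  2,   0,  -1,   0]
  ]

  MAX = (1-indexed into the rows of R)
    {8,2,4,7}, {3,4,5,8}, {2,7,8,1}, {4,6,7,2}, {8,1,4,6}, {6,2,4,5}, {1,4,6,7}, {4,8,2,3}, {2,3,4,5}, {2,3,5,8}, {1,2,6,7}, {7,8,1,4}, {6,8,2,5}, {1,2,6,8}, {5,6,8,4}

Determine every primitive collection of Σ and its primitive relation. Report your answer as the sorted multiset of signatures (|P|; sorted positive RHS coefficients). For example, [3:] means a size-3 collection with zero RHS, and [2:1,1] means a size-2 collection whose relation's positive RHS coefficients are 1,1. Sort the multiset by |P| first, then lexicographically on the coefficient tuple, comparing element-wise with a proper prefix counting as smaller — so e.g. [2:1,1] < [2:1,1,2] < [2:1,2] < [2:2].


9 minimal non-faces of Δ(Σ) (on 8 rays):

  P = {1,5}:  v_{1} + v_{5} = 0  so sig = [2:]
  P = {5,7}:  v_{5} + v_{7} = v_{2} + v_{4}  so sig = [2:1,1]
  P = {1,3}:  v_{1} + v_{3} = v_{2} + v_{4} + v_{8}  so sig = [2:1,1,1]
  P = {3,7}:  v_{3} + v_{7} = 2·v_{2} + 2·v_{4} + v_{8}  so sig = [2:1,2,2]
  P = {3,6}:  v_{3} + v_{6} = 2·v_{5}  so sig = [2:2]
  P = {6,7,8}:  v_{6} + v_{7} + v_{8} = 0  so sig = [3:]
  P = {1,2,4}:  v_{1} + v_{2} + v_{4} = v_{7}  so sig = [3:1]
  P = {2,4,5,8}:  v_{2} + v_{4} + v_{5} + v_{8} = v_{3}  so sig = [4:1]
  P = {2,4,6,8}:  v_{2} + v_{4} + v_{6} + v_{8} = v_{5}  so sig = [4:1]

so the primitive-relation signature multiset is
{ [2:],  [2:1,1],  [2:1,1,1],  [2:1,2,2],  [2:2],  [3:],  [3:1],  [4:1] ×2 }


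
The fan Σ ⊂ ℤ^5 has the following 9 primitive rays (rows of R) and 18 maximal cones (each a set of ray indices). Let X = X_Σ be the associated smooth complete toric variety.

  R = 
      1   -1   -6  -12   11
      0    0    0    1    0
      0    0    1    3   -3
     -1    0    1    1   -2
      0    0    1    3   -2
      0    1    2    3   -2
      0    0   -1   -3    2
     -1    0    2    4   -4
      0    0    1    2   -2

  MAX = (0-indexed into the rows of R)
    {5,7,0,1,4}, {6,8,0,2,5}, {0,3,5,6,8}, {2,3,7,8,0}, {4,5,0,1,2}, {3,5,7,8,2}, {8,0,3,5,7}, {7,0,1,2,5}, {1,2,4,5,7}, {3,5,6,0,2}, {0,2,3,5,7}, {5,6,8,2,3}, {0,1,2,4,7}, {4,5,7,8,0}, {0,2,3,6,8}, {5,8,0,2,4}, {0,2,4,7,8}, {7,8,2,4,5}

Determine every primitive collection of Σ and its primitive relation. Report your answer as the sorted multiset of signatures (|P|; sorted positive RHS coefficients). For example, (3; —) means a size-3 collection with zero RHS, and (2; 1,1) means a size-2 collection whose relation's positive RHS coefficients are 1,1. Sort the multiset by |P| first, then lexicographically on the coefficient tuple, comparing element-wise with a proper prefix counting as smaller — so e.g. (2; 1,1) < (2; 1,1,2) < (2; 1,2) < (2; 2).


The 9 primitive collections of Σ (r=9, n=5):

  {4,6}:  v_{4} + v_{6} = 0 ; sig = (2; —)
  {1,8}:  v_{1} + v_{8} = v_{4} ; sig = (2; 1)
  {3,4}:  v_{3} + v_{4} = v_{7} ; sig = (2; 1)
  {6,7}:  v_{6} + v_{7} = v_{3} ; sig = (2; 1)
  {1,6}:  v_{1} + v_{6} = v_{0} + v_{2} + v_{5} + v_{7} ; sig = (2; 1,1,1,1)
  {1,3}:  v_{1} + v_{3} = v_{0} + v_{2} + v_{5} + 2·v_{7} ; sig = (2; 1,1,1,2)
  {0,2,5,7,8}:  v_{0} + v_{2} + v_{5} + v_{7} + v_{8} = 0 ; sig = (5; —)
  {0,2,3,5,8}:  v_{0} + v_{2} + v_{3} + v_{5} + v_{8} = v_{6} ; sig = (5; 1)
  {0,2,4,5,7}:  v_{0} + v_{2} + v_{4} + v_{5} + v_{7} = v_{1} ; sig = (5; 1)

Hence PRS(X_Σ) =
    |P|=2: 6 collections, coeffs (), (1), (1), (1), (1,1,1,1), (1,1,1,2)
    |P|=5: 3 collections, coeffs (), (1), (1)


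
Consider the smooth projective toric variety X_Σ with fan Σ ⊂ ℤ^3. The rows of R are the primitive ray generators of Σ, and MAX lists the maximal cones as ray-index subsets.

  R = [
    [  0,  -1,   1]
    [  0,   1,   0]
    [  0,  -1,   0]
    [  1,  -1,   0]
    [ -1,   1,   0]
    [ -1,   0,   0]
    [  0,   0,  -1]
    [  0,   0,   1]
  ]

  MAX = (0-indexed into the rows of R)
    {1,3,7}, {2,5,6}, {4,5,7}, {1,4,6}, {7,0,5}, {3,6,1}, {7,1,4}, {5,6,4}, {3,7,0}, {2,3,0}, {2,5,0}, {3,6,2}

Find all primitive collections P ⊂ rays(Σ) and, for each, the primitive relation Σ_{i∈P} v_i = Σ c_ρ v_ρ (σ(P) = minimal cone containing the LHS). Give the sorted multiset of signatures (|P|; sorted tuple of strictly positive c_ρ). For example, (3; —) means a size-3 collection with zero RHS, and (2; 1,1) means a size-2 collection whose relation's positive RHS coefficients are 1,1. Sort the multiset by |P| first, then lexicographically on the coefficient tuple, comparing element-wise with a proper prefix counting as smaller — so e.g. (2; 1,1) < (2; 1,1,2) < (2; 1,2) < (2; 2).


|primitive collections| = 10. Relations:

  P={1,2}:  v_{1} + v_{2} = 0  so sig = (2; —)
  P={3,4}:  v_{3} + v_{4} = 0  so sig = (2; —)
  P={6,7}:  v_{6} + v_{7} = 0  so sig = (2; —)
  P={0,1}:  v_{0} + v_{1} = v_{7}  so sig = (2; 1)
  P={0,6}:  v_{0} + v_{6} = v_{2}  so sig = (2; 1)
  P={1,5}:  v_{1} + v_{5} = v_{4}  so sig = (2; 1)
  P={2,4}:  v_{2} + v_{4} = v_{5}  so sig = (2; 1)
  P={2,7}:  v_{2} + v_{7} = v_{0}  so sig = (2; 1)
  P={3,5}:  v_{3} + v_{5} = v_{2}  so sig = (2; 1)
  P={0,4}:  v_{0} + v_{4} = v_{5} + v_{7}  so sig = (2; 1,1)

Hence PRS(X_Σ) =
    |P|=2: 10 collections, coeffs (), (), (), (1), (1), (1), (1), (1), (1), (1,1)


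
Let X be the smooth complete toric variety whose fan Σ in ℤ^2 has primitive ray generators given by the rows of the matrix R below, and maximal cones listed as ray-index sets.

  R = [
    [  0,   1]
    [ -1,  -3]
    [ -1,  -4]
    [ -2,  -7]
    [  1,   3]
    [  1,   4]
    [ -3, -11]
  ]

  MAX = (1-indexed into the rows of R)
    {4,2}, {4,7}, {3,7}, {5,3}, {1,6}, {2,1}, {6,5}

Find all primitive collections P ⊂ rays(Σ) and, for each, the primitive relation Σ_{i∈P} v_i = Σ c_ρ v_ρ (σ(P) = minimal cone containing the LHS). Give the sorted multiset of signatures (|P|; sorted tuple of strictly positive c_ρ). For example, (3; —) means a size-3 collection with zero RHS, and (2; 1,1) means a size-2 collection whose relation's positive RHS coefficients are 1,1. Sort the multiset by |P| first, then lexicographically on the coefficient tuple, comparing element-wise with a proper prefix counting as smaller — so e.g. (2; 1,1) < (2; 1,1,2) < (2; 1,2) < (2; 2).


Minimal non-faces — 14 found among 7 rays, 7 max cones:

  • {2,5}:  v_{2} + v_{5} = 0  ⇒ sig = (2; —)
  • {3,6}:  v_{3} + v_{6} = 0  ⇒ sig = (2; —)
  • {1,3}:  v_{1} + v_{3} = v_{2}  ⇒ sig = (2; 1)
  • {1,5}:  v_{1} + v_{5} = v_{6}  ⇒ sig = (2; 1)
  • {2,3}:  v_{2} + v_{3} = v_{4}  ⇒ sig = (2; 1)
  • {2,6}:  v_{2} + v_{6} = v_{1}  ⇒ sig = (2; 1)
  • {3,4}:  v_{3} + v_{4} = v_{7}  ⇒ sig = (2; 1)
  • {4,5}:  v_{4} + v_{5} = v_{3}  ⇒ sig = (2; 1)
  • {4,6}:  v_{4} + v_{6} = v_{2}  ⇒ sig = (2; 1)
  • {6,7}:  v_{6} + v_{7} = v_{4}  ⇒ sig = (2; 1)
  • {1,7}:  v_{1} + v_{7} = v_{2} + v_{4}  ⇒ sig = (2; 1,1)
  • {1,4}:  v_{1} + v_{4} = 2·v_{2}  ⇒ sig = (2; 2)
  • {2,7}:  v_{2} + v_{7} = 2·v_{4}  ⇒ sig = (2; 2)
  • {5,7}:  v_{5} + v_{7} = 2·v_{3}  ⇒ sig = (2; 2)

Hence PRS(X_Σ) =
{ (2; —) ×2,  (2; 1) ×8,  (2; 1,1),  (2; 2) ×3 }


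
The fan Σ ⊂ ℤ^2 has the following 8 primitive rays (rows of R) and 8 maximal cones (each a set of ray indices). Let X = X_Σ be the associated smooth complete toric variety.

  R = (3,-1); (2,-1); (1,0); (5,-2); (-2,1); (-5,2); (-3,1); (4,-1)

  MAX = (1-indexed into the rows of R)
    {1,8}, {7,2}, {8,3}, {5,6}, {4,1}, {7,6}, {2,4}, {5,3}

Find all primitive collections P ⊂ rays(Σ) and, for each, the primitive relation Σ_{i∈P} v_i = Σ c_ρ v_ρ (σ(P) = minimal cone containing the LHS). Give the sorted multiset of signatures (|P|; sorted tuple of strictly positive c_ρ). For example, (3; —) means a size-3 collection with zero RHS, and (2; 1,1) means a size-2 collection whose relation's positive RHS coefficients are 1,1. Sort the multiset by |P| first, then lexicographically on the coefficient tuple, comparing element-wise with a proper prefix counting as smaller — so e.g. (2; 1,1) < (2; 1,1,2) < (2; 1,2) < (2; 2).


Δ(Σ) — 8 vertices, 20 min non-faces:

  P = {1,7}:  v_{1} + v_{7} = 0  ⟹  sig = (2; —)
  P = {2,5}:  v_{2} + v_{5} = 0  ⟹  sig = (2; —)
  P = {4,6}:  v_{4} + v_{6} = 0  ⟹  sig = (2; —)
  P = {1,2}:  v_{1} + v_{2} = v_{4}  ⟹  sig = (2; 1)
  P = {1,3}:  v_{1} + v_{3} = v_{8}  ⟹  sig = (2; 1)
  P = {1,5}:  v_{1} + v_{5} = v_{3}  ⟹  sig = (2; 1)
  P = {1,6}:  v_{1} + v_{6} = v_{5}  ⟹  sig = (2; 1)
  P = {2,3}:  v_{2} + v_{3} = v_{1}  ⟹  sig = (2; 1)
  P = {2,6}:  v_{2} + v_{6} = v_{7}  ⟹  sig = (2; 1)
  P = {3,7}:  v_{3} + v_{7} = v_{5}  ⟹  sig = (2; 1)
  P = {4,5}:  v_{4} + v_{5} = v_{1}  ⟹  sig = (2; 1)
  P = {4,7}:  v_{4} + v_{7} = v_{2}  ⟹  sig = (2; 1)
  P = {5,7}:  v_{5} + v_{7} = v_{6}  ⟹  sig = (2; 1)
  P = {7,8}:  v_{7} + v_{8} = v_{3}  ⟹  sig = (2; 1)
  P = {6,8}:  v_{6} + v_{8} = v_{3} + v_{5}  ⟹  sig = (2; 1,1)
  P = {2,8}:  v_{2} + v_{8} = 2·v_{1}  ⟹  sig = (2; 2)
  P = {3,4}:  v_{3} + v_{4} = 2·v_{1}  ⟹  sig = (2; 2)
  P = {3,6}:  v_{3} + v_{6} = 2·v_{5}  ⟹  sig = (2; 2)
  P = {5,8}:  v_{5} + v_{8} = 2·v_{3}  ⟹  sig = (2; 2)
  P = {4,8}:  v_{4} + v_{8} = 3·v_{1}  ⟹  sig = (2; 3)

Signatures (|P|; sorted positive RHS coefficients), sorted:
{ (2; —) ×3,  (2; 1) ×11,  (2; 1,1),  (2; 2) ×4,  (2; 3) }


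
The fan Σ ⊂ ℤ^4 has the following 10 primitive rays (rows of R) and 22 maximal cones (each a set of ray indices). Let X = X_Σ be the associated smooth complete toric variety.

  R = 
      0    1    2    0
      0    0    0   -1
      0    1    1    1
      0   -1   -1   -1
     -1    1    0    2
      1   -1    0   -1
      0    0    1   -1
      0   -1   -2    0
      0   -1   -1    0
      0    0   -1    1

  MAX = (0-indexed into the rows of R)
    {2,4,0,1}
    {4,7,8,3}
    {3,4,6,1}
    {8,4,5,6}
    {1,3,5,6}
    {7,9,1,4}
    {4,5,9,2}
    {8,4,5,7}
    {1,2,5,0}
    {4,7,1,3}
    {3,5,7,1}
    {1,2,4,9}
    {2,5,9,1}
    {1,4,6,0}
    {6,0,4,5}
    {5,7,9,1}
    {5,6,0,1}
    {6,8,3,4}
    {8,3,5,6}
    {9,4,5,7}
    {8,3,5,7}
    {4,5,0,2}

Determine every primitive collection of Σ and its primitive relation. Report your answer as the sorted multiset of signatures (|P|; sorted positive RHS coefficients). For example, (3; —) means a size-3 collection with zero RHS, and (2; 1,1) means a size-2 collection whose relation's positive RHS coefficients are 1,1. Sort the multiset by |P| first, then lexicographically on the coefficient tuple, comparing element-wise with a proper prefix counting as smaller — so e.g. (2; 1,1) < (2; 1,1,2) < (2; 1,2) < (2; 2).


Minimal non-faces — 15 found among 10 rays, 22 max cones:

  P={0,7}:  v_{0} + v_{7} = 0 ; sig = (2; —)
  P={2,3}:  v_{2} + v_{3} = 0 ; sig = (2; —)
  P={6,9}:  v_{6} + v_{9} = 0 ; sig = (2; —)
  P={0,3}:  v_{0} + v_{3} = v_{6} ; sig = (2; 1)
  P={0,9}:  v_{0} + v_{9} = v_{2} ; sig = (2; 1)
  P={1,8}:  v_{1} + v_{8} = v_{3} ; sig = (2; 1)
  P={2,6}:  v_{2} + v_{6} = v_{0} ; sig = (2; 1)
  P={2,7}:  v_{2} + v_{7} = v_{9} ; sig = (2; 1)
  P={3,9}:  v_{3} + v_{9} = v_{7} ; sig = (2; 1)
  P={6,7}:  v_{6} + v_{7} = v_{3} ; sig = (2; 1)
  P={2,8}:  v_{2} + v_{8} = v_{4} + v_{5} ; sig = (2; 1,1)
  P={0,8}:  v_{0} + v_{8} = v_{4} + v_{5} + v_{6} ; sig = (2; 1,1,1)
  P={8,9}:  v_{8} + v_{9} = v_{4} + v_{5} + v_{7} ; sig = (2; 1,1,1)
  P={1,4,5}:  v_{1} + v_{4} + v_{5} = 0 ; sig = (3; —)
  P={3,4,5}:  v_{3} + v_{4} + v_{5} = v_{8} ; sig = (3; 1)

Hence PRS(X_Σ) =
    |P|=2: 13 collections, coeffs (), (), (), (1), (1), (1), (1), (1), (1), (1), (1,1), (1,1,1), (1,1,1)
    |P|=3: 2 collections, coeffs (), (1)


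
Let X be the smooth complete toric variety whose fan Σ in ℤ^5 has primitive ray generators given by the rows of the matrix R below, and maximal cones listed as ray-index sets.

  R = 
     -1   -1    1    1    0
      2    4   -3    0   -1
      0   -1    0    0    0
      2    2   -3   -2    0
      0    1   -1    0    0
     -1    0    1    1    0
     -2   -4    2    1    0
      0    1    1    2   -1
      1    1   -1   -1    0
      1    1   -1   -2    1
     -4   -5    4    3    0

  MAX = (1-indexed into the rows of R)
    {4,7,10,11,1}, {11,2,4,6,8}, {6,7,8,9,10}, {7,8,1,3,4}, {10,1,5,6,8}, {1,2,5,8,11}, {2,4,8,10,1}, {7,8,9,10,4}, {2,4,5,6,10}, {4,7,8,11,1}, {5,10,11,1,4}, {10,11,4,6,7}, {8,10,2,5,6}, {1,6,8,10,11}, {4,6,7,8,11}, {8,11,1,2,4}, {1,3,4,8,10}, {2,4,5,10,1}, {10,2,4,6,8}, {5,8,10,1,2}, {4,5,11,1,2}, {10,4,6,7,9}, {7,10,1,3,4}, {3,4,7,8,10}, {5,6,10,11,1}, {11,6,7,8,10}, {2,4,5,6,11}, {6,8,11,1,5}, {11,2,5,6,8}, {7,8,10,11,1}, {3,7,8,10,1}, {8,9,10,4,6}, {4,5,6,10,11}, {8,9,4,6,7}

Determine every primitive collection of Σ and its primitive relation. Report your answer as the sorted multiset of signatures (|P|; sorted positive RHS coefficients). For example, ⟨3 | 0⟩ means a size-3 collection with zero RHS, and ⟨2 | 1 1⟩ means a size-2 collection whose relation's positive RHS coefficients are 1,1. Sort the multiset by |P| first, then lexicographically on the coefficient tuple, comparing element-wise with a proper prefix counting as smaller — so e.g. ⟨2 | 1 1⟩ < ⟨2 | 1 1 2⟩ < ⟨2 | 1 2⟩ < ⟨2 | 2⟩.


Δ(Σ) — 11 vertices, 20 min non-faces:

  P = {1,9}:  v_{1} + v_{9} = 0  →  sig = ⟨2 | 0⟩
  P = {3,6}:  v_{3} + v_{6} = v_{1}  →  sig = ⟨2 | 1⟩
  P = {5,7}:  v_{5} + v_{7} = v_{4} + v_{11}  →  sig = ⟨2 | 1 1⟩
  P = {5,9}:  v_{5} + v_{9} = v_{4} + v_{6}  →  sig = ⟨2 | 1 1⟩
  P = {9,11}:  v_{9} + v_{11} = v_{6} + v_{7}  →  sig = ⟨2 | 1 1⟩
  P = {3,9}:  v_{3} + v_{9} = v_{4} + v_{7} + v_{8} + v_{10}  →  sig = ⟨2 | 1 1 1 1⟩
  P = {2,7}:  v_{2} + v_{7} = 2·v_{4} + v_{8} + v_{11}  →  sig = ⟨2 | 1 1 2⟩
  P = {2,9}:  v_{2} + v_{9} = 2·v_{4} + v_{6} + v_{8}  →  sig = ⟨2 | 1 1 2⟩
  P = {3,5}:  v_{3} + v_{5} = 2·v_{1} + v_{4}  →  sig = ⟨2 | 1 2⟩
  P = {3,11}:  v_{3} + v_{11} = 2·v_{1} + v_{7}  →  sig = ⟨2 | 1 2⟩
  P = {2,3}:  v_{2} + v_{3} = 2·v_{1} + 2·v_{4} + v_{8}  →  sig = ⟨2 | 1 2 2⟩
  P = {1,4,6}:  v_{1} + v_{4} + v_{6} = v_{5}  →  sig = ⟨3 | 1⟩
  P = {1,6,7}:  v_{1} + v_{6} + v_{7} = v_{11}  →  sig = ⟨3 | 1⟩
  P = {4,5,8}:  v_{4} + v_{5} + v_{8} = v_{2}  →  sig = ⟨3 | 1⟩
  P = {2,10,11}:  v_{2} + v_{10} + v_{11} = v_{1} + v_{5}  →  sig = ⟨3 | 1 1⟩
  P = {1,2,6}:  v_{1} + v_{2} + v_{6} = 2·v_{5} + v_{8}  →  sig = ⟨3 | 1 2⟩
  P = {4,8,10,11}:  v_{4} + v_{8} + v_{10} + v_{11} = v_{1}  →  sig = ⟨4 | 1⟩
  P = {5,8,10,11}:  v_{5} + v_{8} + v_{10} + v_{11} = 2·v_{1} + v_{6}  →  sig = ⟨4 | 1 2⟩
  P = {4,6,7,8,10}:  v_{4} + v_{6} + v_{7} + v_{8} + v_{10} = 0  →  sig = ⟨5 | 0⟩
  P = {1,4,7,8,10}:  v_{1} + v_{4} + v_{7} + v_{8} + v_{10} = v_{3}  →  sig = ⟨5 | 1⟩

Signatures (|P|; sorted positive RHS coefficients), sorted:
    |P|=2: 11 collections, coeffs (), (1), (1,1), (1,1), (1,1), (1,1,1,1), (1,1,2), (1,1,2), (1,2), (1,2), (1,2,2)
    |P|=3: 5 collections, coeffs (1), (1), (1), (1,1), (1,2)
    |P|=4: 2 collections, coeffs (1), (1,2)
    |P|=5: 2 collections, coeffs (), (1)


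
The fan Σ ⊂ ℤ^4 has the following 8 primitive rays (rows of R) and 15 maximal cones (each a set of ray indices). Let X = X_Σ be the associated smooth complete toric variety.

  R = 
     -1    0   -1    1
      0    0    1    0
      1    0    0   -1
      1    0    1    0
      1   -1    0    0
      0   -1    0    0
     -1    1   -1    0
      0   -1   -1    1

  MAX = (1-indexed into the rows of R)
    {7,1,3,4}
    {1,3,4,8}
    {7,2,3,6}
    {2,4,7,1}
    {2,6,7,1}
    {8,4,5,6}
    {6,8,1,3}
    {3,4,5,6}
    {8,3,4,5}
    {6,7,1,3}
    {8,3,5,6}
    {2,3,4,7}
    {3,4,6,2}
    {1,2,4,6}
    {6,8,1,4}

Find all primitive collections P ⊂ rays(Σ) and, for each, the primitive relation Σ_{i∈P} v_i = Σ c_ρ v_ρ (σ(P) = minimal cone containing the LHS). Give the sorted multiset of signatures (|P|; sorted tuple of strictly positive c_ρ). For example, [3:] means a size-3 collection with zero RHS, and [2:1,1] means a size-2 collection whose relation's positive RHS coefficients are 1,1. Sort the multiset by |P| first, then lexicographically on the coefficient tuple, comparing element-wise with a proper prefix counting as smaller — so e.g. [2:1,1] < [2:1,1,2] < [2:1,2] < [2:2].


Δ(Σ) — 8 vertices, 9 min non-faces:

  • {1,5}:  v_{1} + v_{5} = v_{8}  so sig = [2:1]
  • {2,5}:  v_{2} + v_{5} = v_{4} + v_{6}  so sig = [2:1,1]
  • {5,7}:  v_{5} + v_{7} = v_{1} + v_{3}  so sig = [2:1,1]
  • {2,8}:  v_{2} + v_{8} = v_{1} + v_{4} + v_{6}  so sig = [2:1,1,1]
  • {7,8}:  v_{7} + v_{8} = 2·v_{1} + v_{3}  so sig = [2:1,2]
  • {1,2,3}:  v_{1} + v_{2} + v_{3} = 0  so sig = [3:]
  • {4,6,7}:  v_{4} + v_{6} + v_{7} = 0  so sig = [3:]
  • {1,3,4,6}:  v_{1} + v_{3} + v_{4} + v_{6} = v_{5}  so sig = [4:1]
  • {3,4,6,8}:  v_{3} + v_{4} + v_{6} + v_{8} = 2·v_{5}  so sig = [4:2]

Hence PRS(X_Σ) =
{ [2:1],  [2:1,1] ×2,  [2:1,1,1],  [2:1,2],  [3:] ×2,  [4:1],  [4:2] }


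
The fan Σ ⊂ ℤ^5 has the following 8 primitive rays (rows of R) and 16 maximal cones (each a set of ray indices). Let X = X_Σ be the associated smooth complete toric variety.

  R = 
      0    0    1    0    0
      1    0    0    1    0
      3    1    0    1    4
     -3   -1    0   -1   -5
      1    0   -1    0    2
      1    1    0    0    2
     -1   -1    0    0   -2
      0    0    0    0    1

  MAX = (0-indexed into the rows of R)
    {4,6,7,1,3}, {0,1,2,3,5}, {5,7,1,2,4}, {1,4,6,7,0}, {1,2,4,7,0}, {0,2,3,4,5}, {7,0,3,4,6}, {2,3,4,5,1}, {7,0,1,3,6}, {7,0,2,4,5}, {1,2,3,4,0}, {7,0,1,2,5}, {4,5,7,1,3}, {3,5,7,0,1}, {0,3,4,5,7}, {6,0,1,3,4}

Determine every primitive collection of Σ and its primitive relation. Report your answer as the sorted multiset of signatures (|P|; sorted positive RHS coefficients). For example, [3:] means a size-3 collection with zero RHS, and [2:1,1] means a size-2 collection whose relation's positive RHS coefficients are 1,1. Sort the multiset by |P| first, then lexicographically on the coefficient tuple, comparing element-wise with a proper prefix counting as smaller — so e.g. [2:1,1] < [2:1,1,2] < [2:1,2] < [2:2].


Minimal non-faces — 5 found among 8 rays, 16 max cones:

  • {5,6}:  v_{5} + v_{6} = 0  →  sig = [2:]
  • {2,6}:  v_{2} + v_{6} = v_{0} + v_{1} + v_{4}  →  sig = [2:1,1,1]
  • {2,3,7}:  v_{2} + v_{3} + v_{7} = 0  →  sig = [3:]
  • {0,1,4,5}:  v_{0} + v_{1} + v_{4} + v_{5} = v_{2}  →  sig = [4:1]
  • {0,1,3,4,7}:  v_{0} + v_{1} + v_{3} + v_{4} + v_{7} = v_{6}  →  sig = [5:1]

Sorted signature multiset PRS(X):
    |P|=2: 2 collections, coeffs (), (1,1,1)
    |P|=3: 1 collection, coeffs ()
    |P|=4: 1 collection, coeffs (1)
    |P|=5: 1 collection, coeffs (1)


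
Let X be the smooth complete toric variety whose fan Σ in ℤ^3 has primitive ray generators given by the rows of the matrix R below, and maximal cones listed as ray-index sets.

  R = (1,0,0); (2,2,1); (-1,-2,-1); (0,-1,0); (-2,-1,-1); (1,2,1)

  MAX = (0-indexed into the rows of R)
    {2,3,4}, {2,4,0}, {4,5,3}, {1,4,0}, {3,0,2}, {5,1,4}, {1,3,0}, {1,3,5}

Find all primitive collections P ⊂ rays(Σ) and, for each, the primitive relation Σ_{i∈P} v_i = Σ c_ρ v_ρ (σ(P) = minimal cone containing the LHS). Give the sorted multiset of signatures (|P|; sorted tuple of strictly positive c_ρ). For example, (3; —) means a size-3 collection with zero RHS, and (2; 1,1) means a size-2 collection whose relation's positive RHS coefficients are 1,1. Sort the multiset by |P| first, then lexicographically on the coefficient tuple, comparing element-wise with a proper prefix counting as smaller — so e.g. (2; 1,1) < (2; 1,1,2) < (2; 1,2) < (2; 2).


Minimal non-faces — 5 found among 6 rays, 8 max cones:

  {2,5}:  v_{2} + v_{5} = 0 ; sig = (2; —)
  {0,5}:  v_{0} + v_{5} = v_{1} ; sig = (2; 1)
  {1,2}:  v_{1} + v_{2} = v_{0} ; sig = (2; 1)
  {1,3,4}:  v_{1} + v_{3} + v_{4} = 0 ; sig = (3; —)
  {0,3,4}:  v_{0} + v_{3} + v_{4} = v_{2} ; sig = (3; 1)

so the primitive-relation signature multiset is
{ (2; —),  (2; 1) ×2,  (3; —),  (3; 1) }
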